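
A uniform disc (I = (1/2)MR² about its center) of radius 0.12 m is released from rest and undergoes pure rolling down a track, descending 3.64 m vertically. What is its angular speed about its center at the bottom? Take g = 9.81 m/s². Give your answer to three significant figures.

ω ≈ 57.5 rad/s

The moment of inertia is (1/2)MR², giving k ≡ I/(MR²) = 0.5.
Pure rolling means v = ωR; then KE = ½Mv² + ½I(v/R)² = ½(1+k)Mv² = (3/4)Mv².
Energy conservation Mgh = ½(1+k)Mv² gives v = √(2gh/(1+k)) = √(2 × 9.81 × 3.64 / 1.5) = 6.9 m/s.
The angular speed follows from ω = v/R = 6.9/0.12 ≈ 57.5 rad/s.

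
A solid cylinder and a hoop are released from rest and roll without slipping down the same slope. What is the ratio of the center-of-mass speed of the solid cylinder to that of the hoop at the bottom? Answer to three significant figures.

Each satisfies Mgh = ½(1+k)Mv² with k = I/(MR²), so v ∝ 1/√(1+k).
For the solid cylinder k = 0.5; for the hoop k = 1.
v₁/v₂ = √((1+k₂)/(1+k₁)) = √(2/1.5) ≈ 1.15.

v_ratio ≈ 1.15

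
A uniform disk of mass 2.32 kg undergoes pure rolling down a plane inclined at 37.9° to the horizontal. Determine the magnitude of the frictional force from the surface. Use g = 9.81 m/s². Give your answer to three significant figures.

f ≈ 4.66 N

With I = (1/2)MR², the ratio k = I/(MR²) is 0.5.
Translational: Mg sinθ − f = Ma. Rotational about the CM: fR = Iα = kMRa, so f = kMa.
Combining, a = g sinθ/(1+k) and f = kMa = kMg sinθ/(1+k).
f = 0.5 × 2.32 × 9.81 × sin37.9° / 1.5 ≈ 4.66 N.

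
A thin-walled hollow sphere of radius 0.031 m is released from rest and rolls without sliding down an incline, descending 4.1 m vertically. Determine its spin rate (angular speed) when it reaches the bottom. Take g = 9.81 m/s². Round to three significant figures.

ω ≈ 224 rad/s

The moment of inertia is (2/3)MR², giving k ≡ I/(MR²) = 2/3.
Rolling without slipping gives ω = v/R, so the total kinetic energy is ½Mv² + ½Iω² = ½(1+k)Mv² = (5/6)Mv².
Energy conservation Mgh = ½(1+k)Mv² gives v = √(2gh/(1+k)) = √(2 × 9.81 × 4.1 / 1.667) = 6.947 m/s.
The angular speed follows from ω = v/R = 6.947/0.031 ≈ 224 rad/s.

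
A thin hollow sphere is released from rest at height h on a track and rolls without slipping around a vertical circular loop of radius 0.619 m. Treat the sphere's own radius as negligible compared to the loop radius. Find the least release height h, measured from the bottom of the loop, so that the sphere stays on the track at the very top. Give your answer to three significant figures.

h_min ≈ 1.75 m

With I = (2/3)MR², the ratio k = I/(MR²) is 2/3.
At the top, contact is just lost when gravity alone supplies the centripetal force: Mg = Mv_top²/r, i.e. v_top² = gr.
With ω = v/R, the kinetic energy at speed v is ½(1+k)Mv² = (5/6)Mv².
Energy conservation from release (height h) to the top (height 2r): Mgh = Mg(2r) + (5/6)M·gr.
Thus h_min = 2r + (1+k)r/2 = r(2 + 1.667/2) = 0.619 × 2.833 ≈ 1.75 m.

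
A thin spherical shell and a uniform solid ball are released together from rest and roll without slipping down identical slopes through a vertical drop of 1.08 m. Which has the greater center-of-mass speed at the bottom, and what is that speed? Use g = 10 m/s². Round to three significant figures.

For rolling without slipping, Mgh = ½(1+k)Mv² where k = I/(MR²), so v = √(2gh/(1+k)).
Thin spherical shell: k = 2/3, giving v = √(2×10×1.08/1.667) = 3.6 m/s.
Uniform solid ball: k = 0.4, giving v = √(2×10×1.08/1.4) = 3.928 m/s.
The smaller k wins: the uniform solid ball, at ≈ 3.93 m/s.

the uniform solid ball, at v ≈ 3.93 m/s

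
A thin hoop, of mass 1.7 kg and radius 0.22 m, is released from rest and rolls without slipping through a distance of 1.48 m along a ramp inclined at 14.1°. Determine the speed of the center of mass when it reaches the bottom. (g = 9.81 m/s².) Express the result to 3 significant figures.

For this body I = MR², i.e. k = I/(MR²) = 1.
Rolling without slipping gives ω = v/R, so the total kinetic energy is ½Mv² + ½Iω² = ½(1+k)Mv² = Mv².
The vertical drop is h = L sinθ = 1.48 × sin14.1° = 0.3606 m.
Setting Mgh = Mv² gives v = √(2gh/(1+k)) = √(2·9.81·0.3606/2) ≈ 1.88 m/s.

v ≈ 1.88 m/s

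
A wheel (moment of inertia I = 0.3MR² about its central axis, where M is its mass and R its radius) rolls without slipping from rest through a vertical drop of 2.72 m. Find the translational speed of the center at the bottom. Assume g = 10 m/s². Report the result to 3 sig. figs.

The moment of inertia is 0.3MR², giving k ≡ I/(MR²) = 0.3.
Rolling without slipping gives ω = v/R, so the total kinetic energy is ½Mv² + ½Iω² = ½(1+k)Mv² = (13/20)Mv².
Setting Mgh = (13/20)Mv² gives v = √(2gh/(1+k)) = √(2·10·2.72/1.3) ≈ 6.47 m/s.

v ≈ 6.47 m/s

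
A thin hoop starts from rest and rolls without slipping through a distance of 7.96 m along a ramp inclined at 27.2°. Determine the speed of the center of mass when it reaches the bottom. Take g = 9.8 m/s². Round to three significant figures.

With I = MR², the ratio k = I/(MR²) is 1.
Since it rolls without slipping, ω = v/R and KE = ½Mv² + ½Iω² = ½(1+k)Mv² = Mv².
The vertical drop is h = L sinθ = 7.96 × sin27.2° = 3.638 m.
Setting Mgh = Mv² gives v = √(2gh/(1+k)) = √(2·9.8·3.638/2) ≈ 5.97 m/s.

v ≈ 5.97 m/s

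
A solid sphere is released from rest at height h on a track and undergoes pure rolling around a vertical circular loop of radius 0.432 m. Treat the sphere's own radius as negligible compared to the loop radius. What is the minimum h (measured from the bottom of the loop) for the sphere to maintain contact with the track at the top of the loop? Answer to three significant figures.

h_min ≈ 1.17 m

Here I = (2/5)MR², so the shape factor k = I/(MR²) = 0.4.
At the top, contact is just lost when gravity alone supplies the centripetal force: Mg = Mv_top²/r, i.e. v_top² = gr.
With ω = v/R, the kinetic energy at speed v is ½(1+k)Mv² = (7/10)Mv².
Energy conservation from release (height h) to the top (height 2r): Mgh = Mg(2r) + (7/10)M·gr.
Thus h_min = 2r + (1+k)r/2 = r(2 + 1.4/2) = 0.432 × 2.7 ≈ 1.17 m.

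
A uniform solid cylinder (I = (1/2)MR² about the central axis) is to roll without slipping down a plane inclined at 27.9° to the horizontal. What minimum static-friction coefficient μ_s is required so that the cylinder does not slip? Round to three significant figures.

μ_min ≈ 0.176

Here I = (1/2)MR², so the shape factor k = I/(MR²) = 0.5.
Along the incline Mg sinθ − f = Ma, and torque about the center fR = Iα = kMR²(a/R) gives f = kMa.
These give a = g sinθ/(1+k) and the required friction f = kMg sinθ/(1+k).
The normal force is N = Mg cosθ, so μ_min = f/N = k tanθ/(1+k).
μ_min = 0.5 × tan27.9° / 1.5 ≈ 0.176.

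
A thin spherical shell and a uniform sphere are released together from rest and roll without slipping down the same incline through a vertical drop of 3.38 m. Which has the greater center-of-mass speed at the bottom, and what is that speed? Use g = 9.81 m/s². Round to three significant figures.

For rolling without slipping, Mgh = ½(1+k)Mv² where k = I/(MR²), so v = √(2gh/(1+k)).
Thin spherical shell: k = 2/3, giving v = √(2×9.81×3.38/1.667) = 6.308 m/s.
Uniform sphere: k = 0.4, giving v = √(2×9.81×3.38/1.4) = 6.882 m/s.
The smaller k wins: the uniform sphere, at ≈ 6.88 m/s.

the uniform sphere, at v ≈ 6.88 m/s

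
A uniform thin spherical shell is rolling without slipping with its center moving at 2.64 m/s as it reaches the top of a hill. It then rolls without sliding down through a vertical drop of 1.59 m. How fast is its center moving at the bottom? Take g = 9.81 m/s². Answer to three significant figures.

v ≈ 5.07 m/s

The moment of inertia is (2/3)MR², giving k ≡ I/(MR²) = 2/3.
Since it rolls without slipping, ω = v/R and KE = ½Mv² + ½Iω² = ½(1+k)Mv² = (5/6)Mv².
Conserving energy between top and bottom: (5/6)Mv² = (5/6)Mv₀² + Mgh, hence v² = v₀² + 2gh/(1+k).
v = √(2.64² + 2×9.81×1.59/1.667) = √25.69 ≈ 5.07 m/s.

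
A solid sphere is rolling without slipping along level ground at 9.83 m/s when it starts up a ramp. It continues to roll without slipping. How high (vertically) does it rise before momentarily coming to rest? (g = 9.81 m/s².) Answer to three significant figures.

h ≈ 6.90 m

With I = (2/5)MR², the ratio k = I/(MR²) is 0.4.
Pure rolling means v = ωR; then KE = ½Mv² + ½I(v/R)² = ½(1+k)Mv² = (7/10)Mv².
At the top the kinetic energy is zero, so (7/10)Mv₀² = Mgh.
Thus h = (1+k)v₀²/(2g) = 1.4 × 9.83² / (2 × 9.81) ≈ 6.90 m.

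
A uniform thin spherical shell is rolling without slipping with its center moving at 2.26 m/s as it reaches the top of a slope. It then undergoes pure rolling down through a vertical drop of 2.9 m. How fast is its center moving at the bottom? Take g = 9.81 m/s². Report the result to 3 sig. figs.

v ≈ 6.26 m/s

The moment of inertia is (2/3)MR², giving k ≡ I/(MR²) = 2/3.
Pure rolling means v = ωR; then KE = ½Mv² + ½I(v/R)² = ½(1+k)Mv² = (5/6)Mv².
Conserving energy between top and bottom: (5/6)Mv² = (5/6)Mv₀² + Mgh, hence v² = v₀² + 2gh/(1+k).
v = √(2.26² + 2×9.81×2.9/1.667) = √39.25 ≈ 6.26 m/s.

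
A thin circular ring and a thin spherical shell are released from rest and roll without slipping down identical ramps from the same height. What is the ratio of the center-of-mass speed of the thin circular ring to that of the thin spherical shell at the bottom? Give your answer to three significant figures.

Each satisfies Mgh = ½(1+k)Mv² with k = I/(MR²), so v ∝ 1/√(1+k).
For the thin circular ring k = 1; for the thin spherical shell k = 2/3.
v₁/v₂ = √((1+k₂)/(1+k₁)) = √(1.667/2) ≈ 0.913.

v_ratio ≈ 0.913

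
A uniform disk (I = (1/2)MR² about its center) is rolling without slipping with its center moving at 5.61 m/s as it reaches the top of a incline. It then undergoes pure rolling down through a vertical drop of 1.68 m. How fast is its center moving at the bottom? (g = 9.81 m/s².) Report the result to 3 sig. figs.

v ≈ 7.31 m/s

With I = (1/2)MR², the ratio k = I/(MR²) is 0.5.
Pure rolling means v = ωR; then KE = ½Mv² + ½I(v/R)² = ½(1+k)Mv² = (3/4)Mv².
Energy conservation: (3/4)Mv₀² + Mgh = (3/4)Mv², so v² = v₀² + 2gh/(1+k).
v = √(5.61² + 2×9.81×1.68/1.5) = √53.45 ≈ 7.31 m/s.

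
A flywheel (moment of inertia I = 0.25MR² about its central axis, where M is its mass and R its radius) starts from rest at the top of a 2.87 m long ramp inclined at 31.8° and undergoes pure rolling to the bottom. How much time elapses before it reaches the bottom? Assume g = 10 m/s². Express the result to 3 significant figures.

t ≈ 1.17 s

With I = 0.25MR², the ratio k = I/(MR²) is 0.25.
Translational: Mg sinθ − f = Ma. Rotational about the CM: fR = Iα = kMRa, so f = kMa.
Hence a = g sinθ/(1+k) = 10×sin31.8°/1.25 = 4.216 m/s².
Starting from rest, L = ½at², so t = √(2L/a) = √(2×2.87/4.216) ≈ 1.17 s.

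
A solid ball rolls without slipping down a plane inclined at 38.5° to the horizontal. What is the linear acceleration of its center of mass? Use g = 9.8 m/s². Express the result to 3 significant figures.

Here I = (2/5)MR², so the shape factor k = I/(MR²) = 0.4.
Newton's second law down the slope: Mg sinθ − f = Ma. The torque equation fR = Iα (with α = a/R) gives f = kMa.
Eliminating f: Mg sinθ = (1+k)Ma, so a = g sinθ/(1+k) = 9.8 × sin38.5° / 1.4 ≈ 4.36 m/s².

a ≈ 4.36 m/s²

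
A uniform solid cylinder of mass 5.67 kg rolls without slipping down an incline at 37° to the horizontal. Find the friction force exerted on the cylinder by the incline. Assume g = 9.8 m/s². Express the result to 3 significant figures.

Here I = (1/2)MR², so the shape factor k = I/(MR²) = 0.5.
Newton's second law down the slope: Mg sinθ − f = Ma. The torque equation fR = Iα (with α = a/R) gives f = kMa.
Combining, a = g sinθ/(1+k) and f = kMa = kMg sinθ/(1+k).
f = 0.5 × 5.67 × 9.8 × sin37° / 1.5 ≈ 11.1 N.

f ≈ 11.1 N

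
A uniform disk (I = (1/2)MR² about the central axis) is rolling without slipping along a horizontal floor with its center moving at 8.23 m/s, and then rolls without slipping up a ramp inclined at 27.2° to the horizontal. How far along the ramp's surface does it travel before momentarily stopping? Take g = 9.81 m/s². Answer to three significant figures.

d ≈ 11.3 m

With I = (1/2)MR², the ratio k = I/(MR²) is 0.5.
The rolling condition ω = v/R makes the rotational term ½I(v/R)² = ½kMv², so KE_total = ½(1+k)Mv² = (3/4)Mv².
Setting this equal to Mgh gives the vertical rise h = (1+k)v₀²/(2g) = 1.5×8.23²/(2×9.81) = 5.178 m.
Along the incline, d = h/sinθ = 5.178/sin27.2° ≈ 11.3 m.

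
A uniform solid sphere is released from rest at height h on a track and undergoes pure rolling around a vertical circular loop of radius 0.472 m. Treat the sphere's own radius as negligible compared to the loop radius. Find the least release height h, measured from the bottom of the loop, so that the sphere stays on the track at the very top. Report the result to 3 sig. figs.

The moment of inertia is (2/5)MR², giving k ≡ I/(MR²) = 0.4.
At the top, contact is just lost when gravity alone supplies the centripetal force: Mg = Mv_top²/r, i.e. v_top² = gr.
With ω = v/R, the kinetic energy at speed v is ½(1+k)Mv² = (7/10)Mv².
Energy conservation from release (height h) to the top (height 2r): Mgh = Mg(2r) + (7/10)M·gr.
Thus h_min = 2r + (1+k)r/2 = r(2 + 1.4/2) = 0.472 × 2.7 ≈ 1.27 m.

h_min ≈ 1.27 m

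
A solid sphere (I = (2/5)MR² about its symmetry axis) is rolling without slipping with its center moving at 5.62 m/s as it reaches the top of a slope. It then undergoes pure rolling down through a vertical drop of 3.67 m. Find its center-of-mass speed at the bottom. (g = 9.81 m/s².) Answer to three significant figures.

The moment of inertia is (2/5)MR², giving k ≡ I/(MR²) = 0.4.
Pure rolling means v = ωR; then KE = ½Mv² + ½I(v/R)² = ½(1+k)Mv² = (7/10)Mv².
Conserving energy between top and bottom: (7/10)Mv² = (7/10)Mv₀² + Mgh, hence v² = v₀² + 2gh/(1+k).
v = √(5.62² + 2×9.81×3.67/1.4) = √83.02 ≈ 9.11 m/s.

v ≈ 9.11 m/s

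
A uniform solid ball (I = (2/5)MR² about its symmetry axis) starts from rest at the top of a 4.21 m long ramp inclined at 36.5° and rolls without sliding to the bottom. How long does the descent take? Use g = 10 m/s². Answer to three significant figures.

With I = (2/5)MR², the ratio k = I/(MR²) is 0.4.
Along the incline Mg sinθ − f = Ma, and torque about the center fR = Iα = kMR²(a/R) gives f = kMa.
Hence a = g sinθ/(1+k) = 10×sin36.5°/1.4 = 4.249 m/s².
With constant a from rest, t = √(2L/a) = √(2·4.21/4.249) ≈ 1.41 s.

t ≈ 1.41 s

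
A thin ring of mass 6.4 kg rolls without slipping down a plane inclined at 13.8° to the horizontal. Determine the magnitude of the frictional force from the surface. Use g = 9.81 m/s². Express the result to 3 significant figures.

f ≈ 7.49 N

For this body I = MR², i.e. k = I/(MR²) = 1.
Newton's second law down the slope: Mg sinθ − f = Ma. The torque equation fR = Iα (with α = a/R) gives f = kMa.
Combining, a = g sinθ/(1+k) and f = kMa = kMg sinθ/(1+k).
f = 1 × 6.4 × 9.81 × sin13.8° / 2 ≈ 7.49 N.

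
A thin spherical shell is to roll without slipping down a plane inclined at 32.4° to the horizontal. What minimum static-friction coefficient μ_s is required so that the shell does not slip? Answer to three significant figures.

μ_min ≈ 0.254

Here I = (2/3)MR², so the shape factor k = I/(MR²) = 2/3.
Along the incline Mg sinθ − f = Ma, and torque about the center fR = Iα = kMR²(a/R) gives f = kMa.
These give a = g sinθ/(1+k) and the required friction f = kMg sinθ/(1+k).
The normal force is N = Mg cosθ, so μ_min = f/N = k tanθ/(1+k).
μ_min = (2/3) × tan32.4° / 1.667 ≈ 0.254.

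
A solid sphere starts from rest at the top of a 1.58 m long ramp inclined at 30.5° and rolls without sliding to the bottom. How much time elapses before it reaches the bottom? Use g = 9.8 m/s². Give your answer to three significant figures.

For this body I = (2/5)MR², i.e. k = I/(MR²) = 0.4.
Along the incline Mg sinθ − f = Ma, and torque about the center fR = Iα = kMR²(a/R) gives f = kMa.
Hence a = g sinθ/(1+k) = 9.8×sin30.5°/1.4 = 3.553 m/s².
Starting from rest, L = ½at², so t = √(2L/a) = √(2×1.58/3.553) ≈ 0.943 s.

t ≈ 0.943 s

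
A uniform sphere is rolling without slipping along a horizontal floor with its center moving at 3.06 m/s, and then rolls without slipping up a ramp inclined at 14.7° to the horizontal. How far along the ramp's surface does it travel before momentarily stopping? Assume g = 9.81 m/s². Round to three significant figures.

For this body I = (2/5)MR², i.e. k = I/(MR²) = 0.4.
Since it rolls without slipping, ω = v/R and KE = ½Mv² + ½Iω² = ½(1+k)Mv² = (7/10)Mv².
Setting this equal to Mgh gives the vertical rise h = (1+k)v₀²/(2g) = 1.4×3.06²/(2×9.81) = 0.6681 m.
The distance along the slope is d = h/sinθ = 0.6681/sin14.7° ≈ 2.63 m.

d ≈ 2.63 m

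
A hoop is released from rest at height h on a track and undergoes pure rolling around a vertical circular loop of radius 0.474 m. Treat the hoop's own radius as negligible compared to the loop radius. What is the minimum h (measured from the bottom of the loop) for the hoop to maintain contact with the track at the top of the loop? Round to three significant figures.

h_min ≈ 1.42 m

With I = MR², the ratio k = I/(MR²) is 1.
At the top of the loop, the minimum-contact condition is Mg = Mv_top²/r, so v_top² = gr.
With ω = v/R, the kinetic energy at speed v is ½(1+k)Mv² = Mv².
Energy conservation from release (height h) to the top (height 2r): Mgh = Mg(2r) + M·gr.
Thus h_min = 2r + (1+k)r/2 = r(2 + 2/2) = 0.474 × 3 ≈ 1.42 m.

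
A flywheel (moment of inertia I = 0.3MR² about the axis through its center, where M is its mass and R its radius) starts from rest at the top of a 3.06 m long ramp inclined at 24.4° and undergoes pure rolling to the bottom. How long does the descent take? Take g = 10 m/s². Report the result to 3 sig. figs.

t ≈ 1.39 s

With I = 0.3MR², the ratio k = I/(MR²) is 0.3.
Newton's second law down the slope: Mg sinθ − f = Ma. The torque equation fR = Iα (with α = a/R) gives f = kMa.
Hence a = g sinθ/(1+k) = 10×sin24.4°/1.3 = 3.178 m/s².
Starting from rest, L = ½at², so t = √(2L/a) = √(2×3.06/3.178) ≈ 1.39 s.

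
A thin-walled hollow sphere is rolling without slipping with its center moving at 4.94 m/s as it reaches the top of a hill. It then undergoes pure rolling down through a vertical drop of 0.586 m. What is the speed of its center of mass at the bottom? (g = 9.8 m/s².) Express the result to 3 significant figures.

For this body I = (2/3)MR², i.e. k = I/(MR²) = 2/3.
Since it rolls without slipping, ω = v/R and KE = ½Mv² + ½Iω² = ½(1+k)Mv² = (5/6)Mv².
Conserving energy between top and bottom: (5/6)Mv² = (5/6)Mv₀² + Mgh, hence v² = v₀² + 2gh/(1+k).
v = √(4.94² + 2×9.8×0.586/1.667) = √31.29 ≈ 5.59 m/s.

v ≈ 5.59 m/s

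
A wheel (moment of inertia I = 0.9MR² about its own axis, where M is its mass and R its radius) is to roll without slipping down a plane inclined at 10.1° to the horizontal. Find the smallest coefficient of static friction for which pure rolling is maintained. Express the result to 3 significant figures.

With I = 0.9MR², the ratio k = I/(MR²) is 0.9.
Translational: Mg sinθ − f = Ma. Rotational about the CM: fR = Iα = kMRa, so f = kMa.
These give a = g sinθ/(1+k) and the required friction f = kMg sinθ/(1+k).
The normal force is N = Mg cosθ, so μ_min = f/N = k tanθ/(1+k).
μ_min = 0.9 × tan10.1° / 1.9 ≈ 0.0844.

μ_min ≈ 0.0844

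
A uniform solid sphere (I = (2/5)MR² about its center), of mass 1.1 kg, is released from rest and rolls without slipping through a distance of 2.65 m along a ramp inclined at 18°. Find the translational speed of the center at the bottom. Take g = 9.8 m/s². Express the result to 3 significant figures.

v ≈ 3.39 m/s

Here I = (2/5)MR², so the shape factor k = I/(MR²) = 0.4.
Rolling without slipping gives ω = v/R, so the total kinetic energy is ½Mv² + ½Iω² = ½(1+k)Mv² = (7/10)Mv².
The vertical drop is h = L sinθ = 2.65 × sin18° = 0.8189 m.
Energy conservation: Mgh = (7/10)Mv², so v = √(2gh/(1+k)) = √(2 × 9.8 × 0.8189 / 1.4) ≈ 3.39 m/s.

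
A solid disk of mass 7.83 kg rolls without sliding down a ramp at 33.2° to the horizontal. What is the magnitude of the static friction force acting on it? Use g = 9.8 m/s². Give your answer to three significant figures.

f ≈ 14.0 N

Here I = (1/2)MR², so the shape factor k = I/(MR²) = 0.5.
Along the incline Mg sinθ − f = Ma, and torque about the center fR = Iα = kMR²(a/R) gives f = kMa.
Combining, a = g sinθ/(1+k) and f = kMa = kMg sinθ/(1+k).
f = 0.5 × 7.83 × 9.8 × sin33.2° / 1.5 ≈ 14.0 N.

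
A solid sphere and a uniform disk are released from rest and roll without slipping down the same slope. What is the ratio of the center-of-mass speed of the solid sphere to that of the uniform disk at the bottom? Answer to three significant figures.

v_ratio ≈ 1.04

Each satisfies Mgh = ½(1+k)Mv² with k = I/(MR²), so v ∝ 1/√(1+k).
For the solid sphere k = 0.4; for the uniform disk k = 0.5.
v₁/v₂ = √((1+k₂)/(1+k₁)) = √(1.5/1.4) ≈ 1.04.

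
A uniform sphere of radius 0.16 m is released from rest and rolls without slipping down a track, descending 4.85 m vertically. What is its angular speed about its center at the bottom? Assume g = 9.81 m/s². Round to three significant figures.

ω ≈ 51.5 rad/s

Here I = (2/5)MR², so the shape factor k = I/(MR²) = 0.4.
Rolling without slipping gives ω = v/R, so the total kinetic energy is ½Mv² + ½Iω² = ½(1+k)Mv² = (7/10)Mv².
Energy conservation Mgh = ½(1+k)Mv² gives v = √(2gh/(1+k)) = √(2 × 9.81 × 4.85 / 1.4) = 8.244 m/s.
The angular speed follows from ω = v/R = 8.244/0.16 ≈ 51.5 rad/s.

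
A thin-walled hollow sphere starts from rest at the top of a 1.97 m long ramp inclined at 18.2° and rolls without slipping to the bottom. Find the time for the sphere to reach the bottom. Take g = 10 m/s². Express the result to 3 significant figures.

t ≈ 1.45 s

The moment of inertia is (2/3)MR², giving k ≡ I/(MR²) = 2/3.
Along the incline Mg sinθ − f = Ma, and torque about the center fR = Iα = kMR²(a/R) gives f = kMa.
Hence a = g sinθ/(1+k) = 10×sin18.2°/1.667 = 1.874 m/s².
With constant a from rest, t = √(2L/a) = √(2·1.97/1.874) ≈ 1.45 s.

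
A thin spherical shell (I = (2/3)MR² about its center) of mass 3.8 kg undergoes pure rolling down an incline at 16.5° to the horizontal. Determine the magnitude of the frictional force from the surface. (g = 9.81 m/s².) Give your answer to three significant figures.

With I = (2/3)MR², the ratio k = I/(MR²) is 2/3.
Newton's second law down the slope: Mg sinθ − f = Ma. The torque equation fR = Iα (with α = a/R) gives f = kMa.
Combining, a = g sinθ/(1+k) and f = kMa = kMg sinθ/(1+k).
f = (2/3) × 3.8 × 9.81 × sin16.5° / 1.667 ≈ 4.24 N.

f ≈ 4.24 N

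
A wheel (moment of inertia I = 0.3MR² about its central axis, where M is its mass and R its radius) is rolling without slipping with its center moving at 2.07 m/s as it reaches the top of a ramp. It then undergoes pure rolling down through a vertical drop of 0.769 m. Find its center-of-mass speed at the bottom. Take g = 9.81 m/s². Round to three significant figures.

With I = 0.3MR², the ratio k = I/(MR²) is 0.3.
The rolling condition ω = v/R makes the rotational term ½I(v/R)² = ½kMv², so KE_total = ½(1+k)Mv² = (13/20)Mv².
Energy conservation: (13/20)Mv₀² + Mgh = (13/20)Mv², so v² = v₀² + 2gh/(1+k).
v = √(2.07² + 2×9.81×0.769/1.3) = √15.89 ≈ 3.99 m/s.

v ≈ 3.99 m/s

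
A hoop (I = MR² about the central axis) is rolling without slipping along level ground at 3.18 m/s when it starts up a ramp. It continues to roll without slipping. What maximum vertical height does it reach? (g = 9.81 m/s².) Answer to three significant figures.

h ≈ 1.03 m

Here I = MR², so the shape factor k = I/(MR²) = 1.
Rolling without slipping gives ω = v/R, so the total kinetic energy is ½Mv² + ½Iω² = ½(1+k)Mv² = Mv².
All of this converts to potential energy at the highest point: Mv₀² = Mgh.
Thus h = (1+k)v₀²/(2g) = 2 × 3.18² / (2 × 9.81) ≈ 1.03 m.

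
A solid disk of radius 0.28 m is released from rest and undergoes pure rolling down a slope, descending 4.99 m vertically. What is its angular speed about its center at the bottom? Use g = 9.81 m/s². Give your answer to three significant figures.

With I = (1/2)MR², the ratio k = I/(MR²) is 0.5.
The rolling condition ω = v/R makes the rotational term ½I(v/R)² = ½kMv², so KE_total = ½(1+k)Mv² = (3/4)Mv².
Energy conservation Mgh = ½(1+k)Mv² gives v = √(2gh/(1+k)) = √(2 × 9.81 × 4.99 / 1.5) = 8.079 m/s.
Then ω = v/R = 8.079 / 0.28 ≈ 28.9 rad/s.

ω ≈ 28.9 rad/s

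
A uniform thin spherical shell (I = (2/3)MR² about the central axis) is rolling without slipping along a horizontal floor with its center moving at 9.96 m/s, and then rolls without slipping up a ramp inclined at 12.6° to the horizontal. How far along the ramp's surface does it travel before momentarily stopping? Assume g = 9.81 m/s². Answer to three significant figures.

For this body I = (2/3)MR², i.e. k = I/(MR²) = 2/3.
Pure rolling means v = ωR; then KE = ½Mv² + ½I(v/R)² = ½(1+k)Mv² = (5/6)Mv².
Setting this equal to Mgh gives the vertical rise h = (1+k)v₀²/(2g) = 1.667×9.96²/(2×9.81) = 8.427 m.
The distance along the slope is d = h/sinθ = 8.427/sin12.6° ≈ 38.6 m.

d ≈ 38.6 m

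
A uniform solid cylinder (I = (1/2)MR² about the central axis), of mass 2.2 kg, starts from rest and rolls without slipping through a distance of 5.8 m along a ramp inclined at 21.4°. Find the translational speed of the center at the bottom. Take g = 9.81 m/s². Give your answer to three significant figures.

Here I = (1/2)MR², so the shape factor k = I/(MR²) = 0.5.
Pure rolling means v = ωR; then KE = ½Mv² + ½I(v/R)² = ½(1+k)Mv² = (3/4)Mv².
The vertical drop is h = L sinθ = 5.8 × sin21.4° = 2.116 m.
Setting Mgh = (3/4)Mv² gives v = √(2gh/(1+k)) = √(2·9.81·2.116/1.5) ≈ 5.26 m/s.

v ≈ 5.26 m/s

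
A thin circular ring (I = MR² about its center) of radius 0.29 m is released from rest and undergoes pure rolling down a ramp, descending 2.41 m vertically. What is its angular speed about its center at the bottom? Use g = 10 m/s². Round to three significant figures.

The moment of inertia is MR², giving k ≡ I/(MR²) = 1.
Rolling without slipping gives ω = v/R, so the total kinetic energy is ½Mv² + ½Iω² = ½(1+k)Mv² = Mv².
Energy conservation Mgh = ½(1+k)Mv² gives v = √(2gh/(1+k)) = √(2 × 10 × 2.41 / 2) = 4.909 m/s.
The angular speed follows from ω = v/R = 4.909/0.29 ≈ 16.9 rad/s.

ω ≈ 16.9 rad/s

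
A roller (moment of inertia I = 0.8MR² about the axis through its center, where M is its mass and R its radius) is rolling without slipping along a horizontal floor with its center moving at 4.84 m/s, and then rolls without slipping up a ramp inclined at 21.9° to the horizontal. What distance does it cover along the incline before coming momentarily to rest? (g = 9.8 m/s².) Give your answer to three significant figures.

For this body I = 0.8MR², i.e. k = I/(MR²) = 0.8.
Pure rolling means v = ωR; then KE = ½Mv² + ½I(v/R)² = ½(1+k)Mv² = (9/10)Mv².
Setting this equal to Mgh gives the vertical rise h = (1+k)v₀²/(2g) = 1.8×4.84²/(2×9.8) = 2.151 m.
The distance along the slope is d = h/sinθ = 2.151/sin21.9° ≈ 5.77 m.

d ≈ 5.77 m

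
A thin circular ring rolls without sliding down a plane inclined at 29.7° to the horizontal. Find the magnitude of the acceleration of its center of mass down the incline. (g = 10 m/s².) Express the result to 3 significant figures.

a ≈ 2.48 m/s²

Here I = MR², so the shape factor k = I/(MR²) = 1.
Translational: Mg sinθ − f = Ma. Rotational about the CM: fR = Iα = kMRa, so f = kMa.
Eliminating f: Mg sinθ = (1+k)Ma, so a = g sinθ/(1+k) = 10 × sin29.7° / 2 ≈ 2.48 m/s².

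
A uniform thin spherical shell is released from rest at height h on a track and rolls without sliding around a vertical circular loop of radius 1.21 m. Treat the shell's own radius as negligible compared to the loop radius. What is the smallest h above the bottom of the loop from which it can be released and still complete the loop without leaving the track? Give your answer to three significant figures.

Here I = (2/3)MR², so the shape factor k = I/(MR²) = 2/3.
At the top of the loop, the minimum-contact condition is Mg = Mv_top²/r, so v_top² = gr.
With ω = v/R, the kinetic energy at speed v is ½(1+k)Mv² = (5/6)Mv².
Energy conservation from release (height h) to the top (height 2r): Mgh = Mg(2r) + (5/6)M·gr.
Thus h_min = 2r + (1+k)r/2 = r(2 + 1.667/2) = 1.21 × 2.833 ≈ 3.43 m.

h_min ≈ 3.43 m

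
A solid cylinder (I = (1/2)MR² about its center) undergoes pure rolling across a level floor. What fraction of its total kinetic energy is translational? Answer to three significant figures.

With I = (1/2)MR², the ratio k = I/(MR²) is 0.5.
Since ω = v/R, the translational part is ½Mv² and the rotational part is ½I(v/R)² = ½kMv²; the total is ½(1+k)Mv².
The translational fraction is therefore 1/(1+k) = 1/1.5 ≈ 0.667.

fraction ≈ 0.667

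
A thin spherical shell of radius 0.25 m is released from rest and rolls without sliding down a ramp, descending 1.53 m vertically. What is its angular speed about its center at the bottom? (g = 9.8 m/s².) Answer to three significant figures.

ω ≈ 17.0 rad/s

The moment of inertia is (2/3)MR², giving k ≡ I/(MR²) = 2/3.
Rolling without slipping gives ω = v/R, so the total kinetic energy is ½Mv² + ½Iω² = ½(1+k)Mv² = (5/6)Mv².
Energy conservation Mgh = ½(1+k)Mv² gives v = √(2gh/(1+k)) = √(2 × 9.8 × 1.53 / 1.667) = 4.242 m/s.
Then ω = v/R = 4.242 / 0.25 ≈ 17.0 rad/s.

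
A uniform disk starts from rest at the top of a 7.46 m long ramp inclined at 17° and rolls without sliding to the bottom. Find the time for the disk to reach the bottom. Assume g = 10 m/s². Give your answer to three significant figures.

t ≈ 2.77 s

For this body I = (1/2)MR², i.e. k = I/(MR²) = 0.5.
Translational: Mg sinθ − f = Ma. Rotational about the CM: fR = Iα = kMRa, so f = kMa.
Hence a = g sinθ/(1+k) = 10×sin17°/1.5 = 1.949 m/s².
Starting from rest, L = ½at², so t = √(2L/a) = √(2×7.46/1.949) ≈ 2.77 s.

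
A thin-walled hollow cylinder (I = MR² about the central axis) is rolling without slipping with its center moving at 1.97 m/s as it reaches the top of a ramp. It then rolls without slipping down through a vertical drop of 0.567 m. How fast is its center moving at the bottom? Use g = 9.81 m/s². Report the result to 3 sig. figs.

v ≈ 3.07 m/s

For this body I = MR², i.e. k = I/(MR²) = 1.
Rolling without slipping gives ω = v/R, so the total kinetic energy is ½Mv² + ½Iω² = ½(1+k)Mv² = Mv².
Conserving energy between top and bottom: Mv² = Mv₀² + Mgh, hence v² = v₀² + 2gh/(1+k).
v = √(1.97² + 2×9.81×0.567/2) = √9.443 ≈ 3.07 m/s.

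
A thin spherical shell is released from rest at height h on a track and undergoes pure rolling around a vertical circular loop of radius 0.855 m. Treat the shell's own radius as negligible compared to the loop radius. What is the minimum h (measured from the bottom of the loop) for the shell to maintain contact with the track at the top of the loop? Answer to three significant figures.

The moment of inertia is (2/3)MR², giving k ≡ I/(MR²) = 2/3.
At the top of the loop, the minimum-contact condition is Mg = Mv_top²/r, so v_top² = gr.
With ω = v/R, the kinetic energy at speed v is ½(1+k)Mv² = (5/6)Mv².
Energy conservation from release (height h) to the top (height 2r): Mgh = Mg(2r) + (5/6)M·gr.
Thus h_min = 2r + (1+k)r/2 = r(2 + 1.667/2) = 0.855 × 2.833 ≈ 2.42 m.

h_min ≈ 2.42 m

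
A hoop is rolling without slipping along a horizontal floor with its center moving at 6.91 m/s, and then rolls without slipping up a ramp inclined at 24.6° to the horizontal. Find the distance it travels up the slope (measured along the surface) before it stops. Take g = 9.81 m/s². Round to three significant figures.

d ≈ 11.7 m

Here I = MR², so the shape factor k = I/(MR²) = 1.
Since it rolls without slipping, ω = v/R and KE = ½Mv² + ½Iω² = ½(1+k)Mv² = Mv².
Setting this equal to Mgh gives the vertical rise h = (1+k)v₀²/(2g) = 2×6.91²/(2×9.81) = 4.867 m.
The distance along the slope is d = h/sinθ = 4.867/sin24.6° ≈ 11.7 m.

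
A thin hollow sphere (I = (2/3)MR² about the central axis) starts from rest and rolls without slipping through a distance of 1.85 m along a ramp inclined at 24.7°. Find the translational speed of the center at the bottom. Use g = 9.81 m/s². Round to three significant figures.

v ≈ 3.02 m/s

With I = (2/3)MR², the ratio k = I/(MR²) is 2/3.
Since it rolls without slipping, ω = v/R and KE = ½Mv² + ½Iω² = ½(1+k)Mv² = (5/6)Mv².
The vertical drop is h = L sinθ = 1.85 × sin24.7° = 0.7731 m.
Energy conservation: Mgh = (5/6)Mv², so v = √(2gh/(1+k)) = √(2 × 9.81 × 0.7731 / 1.667) ≈ 3.02 m/s.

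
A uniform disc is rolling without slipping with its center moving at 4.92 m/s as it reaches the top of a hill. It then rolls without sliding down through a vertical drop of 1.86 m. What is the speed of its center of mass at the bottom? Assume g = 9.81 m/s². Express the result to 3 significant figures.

v ≈ 6.97 m/s

Here I = (1/2)MR², so the shape factor k = I/(MR²) = 0.5.
The rolling condition ω = v/R makes the rotational term ½I(v/R)² = ½kMv², so KE_total = ½(1+k)Mv² = (3/4)Mv².
Conserving energy between top and bottom: (3/4)Mv² = (3/4)Mv₀² + Mgh, hence v² = v₀² + 2gh/(1+k).
v = √(4.92² + 2×9.81×1.86/1.5) = √48.54 ≈ 6.97 m/s.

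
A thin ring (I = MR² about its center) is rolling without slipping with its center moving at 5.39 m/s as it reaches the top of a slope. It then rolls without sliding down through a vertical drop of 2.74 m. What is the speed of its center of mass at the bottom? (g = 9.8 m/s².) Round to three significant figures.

Here I = MR², so the shape factor k = I/(MR²) = 1.
Pure rolling means v = ωR; then KE = ½Mv² + ½I(v/R)² = ½(1+k)Mv² = Mv².
Conserving energy between top and bottom: Mv² = Mv₀² + Mgh, hence v² = v₀² + 2gh/(1+k).
v = √(5.39² + 2×9.8×2.74/2) = √55.9 ≈ 7.48 m/s.

v ≈ 7.48 m/s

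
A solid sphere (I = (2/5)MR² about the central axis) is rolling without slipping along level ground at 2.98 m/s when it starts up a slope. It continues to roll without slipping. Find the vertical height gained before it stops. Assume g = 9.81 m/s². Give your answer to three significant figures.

h ≈ 0.634 m

The moment of inertia is (2/5)MR², giving k ≡ I/(MR²) = 0.4.
The rolling condition ω = v/R makes the rotational term ½I(v/R)² = ½kMv², so KE_total = ½(1+k)Mv² = (7/10)Mv².
All of this converts to potential energy at the highest point: (7/10)Mv₀² = Mgh.
Thus h = (1+k)v₀²/(2g) = 1.4 × 2.98² / (2 × 9.81) ≈ 0.634 m.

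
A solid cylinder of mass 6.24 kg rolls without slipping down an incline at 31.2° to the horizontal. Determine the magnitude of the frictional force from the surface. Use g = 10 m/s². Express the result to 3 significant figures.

f ≈ 10.8 N

With I = (1/2)MR², the ratio k = I/(MR²) is 0.5.
Along the incline Mg sinθ − f = Ma, and torque about the center fR = Iα = kMR²(a/R) gives f = kMa.
Combining, a = g sinθ/(1+k) and f = kMa = kMg sinθ/(1+k).
f = 0.5 × 6.24 × 10 × sin31.2° / 1.5 ≈ 10.8 N.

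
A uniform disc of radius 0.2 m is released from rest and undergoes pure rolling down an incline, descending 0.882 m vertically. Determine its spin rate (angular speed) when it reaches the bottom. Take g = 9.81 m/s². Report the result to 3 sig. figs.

ω ≈ 17.0 rad/s

For this body I = (1/2)MR², i.e. k = I/(MR²) = 0.5.
Rolling without slipping gives ω = v/R, so the total kinetic energy is ½Mv² + ½Iω² = ½(1+k)Mv² = (3/4)Mv².
Energy conservation Mgh = ½(1+k)Mv² gives v = √(2gh/(1+k)) = √(2 × 9.81 × 0.882 / 1.5) = 3.397 m/s.
Then ω = v/R = 3.397 / 0.2 ≈ 17.0 rad/s.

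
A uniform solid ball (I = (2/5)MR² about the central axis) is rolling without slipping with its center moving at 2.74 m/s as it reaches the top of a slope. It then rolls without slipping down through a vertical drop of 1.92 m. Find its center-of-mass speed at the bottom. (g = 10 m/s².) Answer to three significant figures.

For this body I = (2/5)MR², i.e. k = I/(MR²) = 0.4.
The rolling condition ω = v/R makes the rotational term ½I(v/R)² = ½kMv², so KE_total = ½(1+k)Mv² = (7/10)Mv².
Conserving energy between top and bottom: (7/10)Mv² = (7/10)Mv₀² + Mgh, hence v² = v₀² + 2gh/(1+k).
v = √(2.74² + 2×10×1.92/1.4) = √34.94 ≈ 5.91 m/s.

v ≈ 5.91 m/s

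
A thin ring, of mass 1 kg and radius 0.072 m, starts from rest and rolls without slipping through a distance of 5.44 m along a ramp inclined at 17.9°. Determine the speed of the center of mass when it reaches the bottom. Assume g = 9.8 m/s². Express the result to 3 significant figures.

With I = MR², the ratio k = I/(MR²) is 1.
Pure rolling means v = ωR; then KE = ½Mv² + ½I(v/R)² = ½(1+k)Mv² = Mv².
The vertical drop is h = L sinθ = 5.44 × sin17.9° = 1.672 m.
Setting Mgh = Mv² gives v = √(2gh/(1+k)) = √(2·9.8·1.672/2) ≈ 4.05 m/s.

v ≈ 4.05 m/s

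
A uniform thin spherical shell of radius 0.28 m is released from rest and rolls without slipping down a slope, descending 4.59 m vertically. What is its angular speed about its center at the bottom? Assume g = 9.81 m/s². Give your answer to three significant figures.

The moment of inertia is (2/3)MR², giving k ≡ I/(MR²) = 2/3.
Since it rolls without slipping, ω = v/R and KE = ½Mv² + ½Iω² = ½(1+k)Mv² = (5/6)Mv².
Energy conservation Mgh = ½(1+k)Mv² gives v = √(2gh/(1+k)) = √(2 × 9.81 × 4.59 / 1.667) = 7.351 m/s.
The angular speed follows from ω = v/R = 7.351/0.28 ≈ 26.3 rad/s.

ω ≈ 26.3 rad/s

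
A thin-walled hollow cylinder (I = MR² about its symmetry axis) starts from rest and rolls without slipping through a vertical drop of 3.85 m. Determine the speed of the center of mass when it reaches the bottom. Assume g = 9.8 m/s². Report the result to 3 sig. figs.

For this body I = MR², i.e. k = I/(MR²) = 1.
Rolling without slipping gives ω = v/R, so the total kinetic energy is ½Mv² + ½Iω² = ½(1+k)Mv² = Mv².
Setting Mgh = Mv² gives v = √(2gh/(1+k)) = √(2·9.8·3.85/2) ≈ 6.14 m/s.

v ≈ 6.14 m/s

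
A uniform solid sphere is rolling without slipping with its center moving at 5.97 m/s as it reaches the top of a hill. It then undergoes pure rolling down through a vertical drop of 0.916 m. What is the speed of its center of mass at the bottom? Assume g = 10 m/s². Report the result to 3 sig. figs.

v ≈ 6.98 m/s

With I = (2/5)MR², the ratio k = I/(MR²) is 0.4.
Pure rolling means v = ωR; then KE = ½Mv² + ½I(v/R)² = ½(1+k)Mv² = (7/10)Mv².
Conserving energy between top and bottom: (7/10)Mv² = (7/10)Mv₀² + Mgh, hence v² = v₀² + 2gh/(1+k).
v = √(5.97² + 2×10×0.916/1.4) = √48.73 ≈ 6.98 m/s.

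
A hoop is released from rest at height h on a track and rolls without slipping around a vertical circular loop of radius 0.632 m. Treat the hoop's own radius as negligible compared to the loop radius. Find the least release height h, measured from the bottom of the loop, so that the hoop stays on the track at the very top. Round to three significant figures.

h_min ≈ 1.90 m

For this body I = MR², i.e. k = I/(MR²) = 1.
At the top of the loop, the minimum-contact condition is Mg = Mv_top²/r, so v_top² = gr.
With ω = v/R, the kinetic energy at speed v is ½(1+k)Mv² = Mv².
Energy conservation from release (height h) to the top (height 2r): Mgh = Mg(2r) + M·gr.
Thus h_min = 2r + (1+k)r/2 = r(2 + 2/2) = 0.632 × 3 ≈ 1.90 m.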